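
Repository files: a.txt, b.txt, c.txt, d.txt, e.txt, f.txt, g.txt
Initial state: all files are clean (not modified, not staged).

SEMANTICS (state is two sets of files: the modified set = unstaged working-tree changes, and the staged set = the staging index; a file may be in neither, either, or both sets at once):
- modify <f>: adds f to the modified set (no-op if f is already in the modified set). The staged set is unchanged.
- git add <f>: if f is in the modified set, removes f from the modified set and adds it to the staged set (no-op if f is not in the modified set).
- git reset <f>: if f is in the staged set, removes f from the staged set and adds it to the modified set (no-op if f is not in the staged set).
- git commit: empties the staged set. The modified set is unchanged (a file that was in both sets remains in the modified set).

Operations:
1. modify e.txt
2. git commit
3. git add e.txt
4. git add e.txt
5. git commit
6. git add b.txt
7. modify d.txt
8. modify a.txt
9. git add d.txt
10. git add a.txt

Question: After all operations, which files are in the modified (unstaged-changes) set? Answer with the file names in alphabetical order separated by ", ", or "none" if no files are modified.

After op 1 (modify e.txt): modified={e.txt} staged={none}
After op 2 (git commit): modified={e.txt} staged={none}
After op 3 (git add e.txt): modified={none} staged={e.txt}
After op 4 (git add e.txt): modified={none} staged={e.txt}
After op 5 (git commit): modified={none} staged={none}
After op 6 (git add b.txt): modified={none} staged={none}
After op 7 (modify d.txt): modified={d.txt} staged={none}
After op 8 (modify a.txt): modified={a.txt, d.txt} staged={none}
After op 9 (git add d.txt): modified={a.txt} staged={d.txt}
After op 10 (git add a.txt): modified={none} staged={a.txt, d.txt}

Answer: none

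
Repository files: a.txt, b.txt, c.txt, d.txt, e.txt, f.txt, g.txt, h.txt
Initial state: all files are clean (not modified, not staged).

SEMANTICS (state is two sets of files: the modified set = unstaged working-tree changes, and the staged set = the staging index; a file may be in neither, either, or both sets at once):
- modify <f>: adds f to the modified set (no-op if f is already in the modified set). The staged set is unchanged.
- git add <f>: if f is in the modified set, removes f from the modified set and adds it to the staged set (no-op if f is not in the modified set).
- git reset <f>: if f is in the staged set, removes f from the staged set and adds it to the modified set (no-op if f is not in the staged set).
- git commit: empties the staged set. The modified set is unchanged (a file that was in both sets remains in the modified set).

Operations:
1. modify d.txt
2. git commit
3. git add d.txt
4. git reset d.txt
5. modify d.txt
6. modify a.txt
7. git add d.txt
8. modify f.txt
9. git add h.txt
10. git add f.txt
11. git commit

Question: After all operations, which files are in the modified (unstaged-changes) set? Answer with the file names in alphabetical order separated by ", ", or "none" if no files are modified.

Answer: a.txt

Derivation:
After op 1 (modify d.txt): modified={d.txt} staged={none}
After op 2 (git commit): modified={d.txt} staged={none}
After op 3 (git add d.txt): modified={none} staged={d.txt}
After op 4 (git reset d.txt): modified={d.txt} staged={none}
After op 5 (modify d.txt): modified={d.txt} staged={none}
After op 6 (modify a.txt): modified={a.txt, d.txt} staged={none}
After op 7 (git add d.txt): modified={a.txt} staged={d.txt}
After op 8 (modify f.txt): modified={a.txt, f.txt} staged={d.txt}
After op 9 (git add h.txt): modified={a.txt, f.txt} staged={d.txt}
After op 10 (git add f.txt): modified={a.txt} staged={d.txt, f.txt}
After op 11 (git commit): modified={a.txt} staged={none}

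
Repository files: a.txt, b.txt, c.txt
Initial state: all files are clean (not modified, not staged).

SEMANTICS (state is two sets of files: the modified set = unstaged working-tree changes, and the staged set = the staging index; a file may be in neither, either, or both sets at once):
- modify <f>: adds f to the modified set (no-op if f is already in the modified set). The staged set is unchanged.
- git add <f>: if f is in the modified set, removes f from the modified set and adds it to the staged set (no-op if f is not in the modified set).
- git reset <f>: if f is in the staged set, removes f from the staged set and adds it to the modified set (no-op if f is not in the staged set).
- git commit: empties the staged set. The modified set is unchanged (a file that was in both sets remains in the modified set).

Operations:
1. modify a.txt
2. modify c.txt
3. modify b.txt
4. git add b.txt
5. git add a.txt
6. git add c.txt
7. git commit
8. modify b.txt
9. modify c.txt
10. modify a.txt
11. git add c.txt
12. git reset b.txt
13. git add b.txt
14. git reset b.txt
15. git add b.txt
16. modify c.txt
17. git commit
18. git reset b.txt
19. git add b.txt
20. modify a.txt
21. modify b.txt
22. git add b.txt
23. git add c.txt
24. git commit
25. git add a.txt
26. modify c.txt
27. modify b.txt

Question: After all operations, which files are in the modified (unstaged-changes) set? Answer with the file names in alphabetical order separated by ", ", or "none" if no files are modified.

After op 1 (modify a.txt): modified={a.txt} staged={none}
After op 2 (modify c.txt): modified={a.txt, c.txt} staged={none}
After op 3 (modify b.txt): modified={a.txt, b.txt, c.txt} staged={none}
After op 4 (git add b.txt): modified={a.txt, c.txt} staged={b.txt}
After op 5 (git add a.txt): modified={c.txt} staged={a.txt, b.txt}
After op 6 (git add c.txt): modified={none} staged={a.txt, b.txt, c.txt}
After op 7 (git commit): modified={none} staged={none}
After op 8 (modify b.txt): modified={b.txt} staged={none}
After op 9 (modify c.txt): modified={b.txt, c.txt} staged={none}
After op 10 (modify a.txt): modified={a.txt, b.txt, c.txt} staged={none}
After op 11 (git add c.txt): modified={a.txt, b.txt} staged={c.txt}
After op 12 (git reset b.txt): modified={a.txt, b.txt} staged={c.txt}
After op 13 (git add b.txt): modified={a.txt} staged={b.txt, c.txt}
After op 14 (git reset b.txt): modified={a.txt, b.txt} staged={c.txt}
After op 15 (git add b.txt): modified={a.txt} staged={b.txt, c.txt}
After op 16 (modify c.txt): modified={a.txt, c.txt} staged={b.txt, c.txt}
After op 17 (git commit): modified={a.txt, c.txt} staged={none}
After op 18 (git reset b.txt): modified={a.txt, c.txt} staged={none}
After op 19 (git add b.txt): modified={a.txt, c.txt} staged={none}
After op 20 (modify a.txt): modified={a.txt, c.txt} staged={none}
After op 21 (modify b.txt): modified={a.txt, b.txt, c.txt} staged={none}
After op 22 (git add b.txt): modified={a.txt, c.txt} staged={b.txt}
After op 23 (git add c.txt): modified={a.txt} staged={b.txt, c.txt}
After op 24 (git commit): modified={a.txt} staged={none}
After op 25 (git add a.txt): modified={none} staged={a.txt}
After op 26 (modify c.txt): modified={c.txt} staged={a.txt}
After op 27 (modify b.txt): modified={b.txt, c.txt} staged={a.txt}

Answer: b.txt, c.txt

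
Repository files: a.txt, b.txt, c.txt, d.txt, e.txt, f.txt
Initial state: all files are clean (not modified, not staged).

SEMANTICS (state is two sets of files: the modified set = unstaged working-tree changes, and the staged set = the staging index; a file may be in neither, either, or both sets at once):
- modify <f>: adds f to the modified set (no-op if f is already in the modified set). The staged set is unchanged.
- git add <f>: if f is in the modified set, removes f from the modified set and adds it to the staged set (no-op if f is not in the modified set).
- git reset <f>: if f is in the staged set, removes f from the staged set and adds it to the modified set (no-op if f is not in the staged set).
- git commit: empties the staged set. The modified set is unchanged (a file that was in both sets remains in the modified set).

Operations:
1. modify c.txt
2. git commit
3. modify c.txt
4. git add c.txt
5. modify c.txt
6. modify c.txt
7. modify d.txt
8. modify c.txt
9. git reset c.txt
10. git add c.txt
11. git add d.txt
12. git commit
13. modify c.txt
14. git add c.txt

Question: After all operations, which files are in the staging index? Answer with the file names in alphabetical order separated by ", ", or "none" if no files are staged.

Answer: c.txt

Derivation:
After op 1 (modify c.txt): modified={c.txt} staged={none}
After op 2 (git commit): modified={c.txt} staged={none}
After op 3 (modify c.txt): modified={c.txt} staged={none}
After op 4 (git add c.txt): modified={none} staged={c.txt}
After op 5 (modify c.txt): modified={c.txt} staged={c.txt}
After op 6 (modify c.txt): modified={c.txt} staged={c.txt}
After op 7 (modify d.txt): modified={c.txt, d.txt} staged={c.txt}
After op 8 (modify c.txt): modified={c.txt, d.txt} staged={c.txt}
After op 9 (git reset c.txt): modified={c.txt, d.txt} staged={none}
After op 10 (git add c.txt): modified={d.txt} staged={c.txt}
After op 11 (git add d.txt): modified={none} staged={c.txt, d.txt}
After op 12 (git commit): modified={none} staged={none}
After op 13 (modify c.txt): modified={c.txt} staged={none}
After op 14 (git add c.txt): modified={none} staged={c.txt}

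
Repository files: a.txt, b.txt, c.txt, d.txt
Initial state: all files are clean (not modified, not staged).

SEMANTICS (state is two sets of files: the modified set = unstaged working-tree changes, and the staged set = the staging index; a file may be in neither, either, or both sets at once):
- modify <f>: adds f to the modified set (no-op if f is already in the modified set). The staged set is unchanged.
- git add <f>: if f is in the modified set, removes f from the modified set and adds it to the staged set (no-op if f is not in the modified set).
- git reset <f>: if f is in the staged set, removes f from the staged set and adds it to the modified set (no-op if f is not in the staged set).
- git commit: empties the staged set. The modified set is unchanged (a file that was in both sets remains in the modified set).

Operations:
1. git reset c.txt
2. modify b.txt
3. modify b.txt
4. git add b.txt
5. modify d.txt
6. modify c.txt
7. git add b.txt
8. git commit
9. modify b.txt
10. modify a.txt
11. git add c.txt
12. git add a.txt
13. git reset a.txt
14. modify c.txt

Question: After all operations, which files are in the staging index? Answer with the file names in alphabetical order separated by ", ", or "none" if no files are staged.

Answer: c.txt

Derivation:
After op 1 (git reset c.txt): modified={none} staged={none}
After op 2 (modify b.txt): modified={b.txt} staged={none}
After op 3 (modify b.txt): modified={b.txt} staged={none}
After op 4 (git add b.txt): modified={none} staged={b.txt}
After op 5 (modify d.txt): modified={d.txt} staged={b.txt}
After op 6 (modify c.txt): modified={c.txt, d.txt} staged={b.txt}
After op 7 (git add b.txt): modified={c.txt, d.txt} staged={b.txt}
After op 8 (git commit): modified={c.txt, d.txt} staged={none}
After op 9 (modify b.txt): modified={b.txt, c.txt, d.txt} staged={none}
After op 10 (modify a.txt): modified={a.txt, b.txt, c.txt, d.txt} staged={none}
After op 11 (git add c.txt): modified={a.txt, b.txt, d.txt} staged={c.txt}
After op 12 (git add a.txt): modified={b.txt, d.txt} staged={a.txt, c.txt}
After op 13 (git reset a.txt): modified={a.txt, b.txt, d.txt} staged={c.txt}
After op 14 (modify c.txt): modified={a.txt, b.txt, c.txt, d.txt} staged={c.txt}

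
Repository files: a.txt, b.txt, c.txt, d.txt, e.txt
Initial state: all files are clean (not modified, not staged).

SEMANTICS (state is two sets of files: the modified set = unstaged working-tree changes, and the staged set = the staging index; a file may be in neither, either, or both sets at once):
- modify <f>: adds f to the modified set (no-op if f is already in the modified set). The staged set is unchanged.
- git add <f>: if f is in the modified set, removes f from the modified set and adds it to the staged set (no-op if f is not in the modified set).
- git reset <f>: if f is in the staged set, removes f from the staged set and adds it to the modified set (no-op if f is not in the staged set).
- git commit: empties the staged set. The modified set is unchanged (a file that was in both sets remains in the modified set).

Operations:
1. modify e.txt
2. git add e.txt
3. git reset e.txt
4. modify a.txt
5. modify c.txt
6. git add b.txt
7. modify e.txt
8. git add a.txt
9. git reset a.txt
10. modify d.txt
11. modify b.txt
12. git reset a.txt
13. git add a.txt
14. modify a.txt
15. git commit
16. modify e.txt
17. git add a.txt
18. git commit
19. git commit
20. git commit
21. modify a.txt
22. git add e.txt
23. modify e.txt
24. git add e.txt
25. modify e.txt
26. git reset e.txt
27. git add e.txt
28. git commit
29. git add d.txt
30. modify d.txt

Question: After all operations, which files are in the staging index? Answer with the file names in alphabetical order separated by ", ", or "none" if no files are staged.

Answer: d.txt

Derivation:
After op 1 (modify e.txt): modified={e.txt} staged={none}
After op 2 (git add e.txt): modified={none} staged={e.txt}
After op 3 (git reset e.txt): modified={e.txt} staged={none}
After op 4 (modify a.txt): modified={a.txt, e.txt} staged={none}
After op 5 (modify c.txt): modified={a.txt, c.txt, e.txt} staged={none}
After op 6 (git add b.txt): modified={a.txt, c.txt, e.txt} staged={none}
After op 7 (modify e.txt): modified={a.txt, c.txt, e.txt} staged={none}
After op 8 (git add a.txt): modified={c.txt, e.txt} staged={a.txt}
After op 9 (git reset a.txt): modified={a.txt, c.txt, e.txt} staged={none}
After op 10 (modify d.txt): modified={a.txt, c.txt, d.txt, e.txt} staged={none}
After op 11 (modify b.txt): modified={a.txt, b.txt, c.txt, d.txt, e.txt} staged={none}
After op 12 (git reset a.txt): modified={a.txt, b.txt, c.txt, d.txt, e.txt} staged={none}
After op 13 (git add a.txt): modified={b.txt, c.txt, d.txt, e.txt} staged={a.txt}
After op 14 (modify a.txt): modified={a.txt, b.txt, c.txt, d.txt, e.txt} staged={a.txt}
After op 15 (git commit): modified={a.txt, b.txt, c.txt, d.txt, e.txt} staged={none}
After op 16 (modify e.txt): modified={a.txt, b.txt, c.txt, d.txt, e.txt} staged={none}
After op 17 (git add a.txt): modified={b.txt, c.txt, d.txt, e.txt} staged={a.txt}
After op 18 (git commit): modified={b.txt, c.txt, d.txt, e.txt} staged={none}
After op 19 (git commit): modified={b.txt, c.txt, d.txt, e.txt} staged={none}
After op 20 (git commit): modified={b.txt, c.txt, d.txt, e.txt} staged={none}
After op 21 (modify a.txt): modified={a.txt, b.txt, c.txt, d.txt, e.txt} staged={none}
After op 22 (git add e.txt): modified={a.txt, b.txt, c.txt, d.txt} staged={e.txt}
After op 23 (modify e.txt): modified={a.txt, b.txt, c.txt, d.txt, e.txt} staged={e.txt}
After op 24 (git add e.txt): modified={a.txt, b.txt, c.txt, d.txt} staged={e.txt}
After op 25 (modify e.txt): modified={a.txt, b.txt, c.txt, d.txt, e.txt} staged={e.txt}
After op 26 (git reset e.txt): modified={a.txt, b.txt, c.txt, d.txt, e.txt} staged={none}
After op 27 (git add e.txt): modified={a.txt, b.txt, c.txt, d.txt} staged={e.txt}
After op 28 (git commit): modified={a.txt, b.txt, c.txt, d.txt} staged={none}
After op 29 (git add d.txt): modified={a.txt, b.txt, c.txt} staged={d.txt}
After op 30 (modify d.txt): modified={a.txt, b.txt, c.txt, d.txt} staged={d.txt}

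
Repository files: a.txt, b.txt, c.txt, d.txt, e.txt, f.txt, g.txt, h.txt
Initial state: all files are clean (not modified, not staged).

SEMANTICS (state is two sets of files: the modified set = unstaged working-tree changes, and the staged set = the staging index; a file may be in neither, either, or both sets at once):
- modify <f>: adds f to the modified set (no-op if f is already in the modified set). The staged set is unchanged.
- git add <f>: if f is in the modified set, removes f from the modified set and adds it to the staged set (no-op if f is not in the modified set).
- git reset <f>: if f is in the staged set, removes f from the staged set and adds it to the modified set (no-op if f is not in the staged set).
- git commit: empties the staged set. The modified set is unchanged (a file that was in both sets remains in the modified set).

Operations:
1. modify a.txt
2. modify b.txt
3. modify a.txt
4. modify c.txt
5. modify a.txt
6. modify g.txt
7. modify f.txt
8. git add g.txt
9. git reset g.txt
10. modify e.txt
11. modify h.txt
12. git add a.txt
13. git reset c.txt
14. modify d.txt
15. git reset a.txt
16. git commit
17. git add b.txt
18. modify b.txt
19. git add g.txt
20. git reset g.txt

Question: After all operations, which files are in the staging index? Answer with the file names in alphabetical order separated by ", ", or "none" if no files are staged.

After op 1 (modify a.txt): modified={a.txt} staged={none}
After op 2 (modify b.txt): modified={a.txt, b.txt} staged={none}
After op 3 (modify a.txt): modified={a.txt, b.txt} staged={none}
After op 4 (modify c.txt): modified={a.txt, b.txt, c.txt} staged={none}
After op 5 (modify a.txt): modified={a.txt, b.txt, c.txt} staged={none}
After op 6 (modify g.txt): modified={a.txt, b.txt, c.txt, g.txt} staged={none}
After op 7 (modify f.txt): modified={a.txt, b.txt, c.txt, f.txt, g.txt} staged={none}
After op 8 (git add g.txt): modified={a.txt, b.txt, c.txt, f.txt} staged={g.txt}
After op 9 (git reset g.txt): modified={a.txt, b.txt, c.txt, f.txt, g.txt} staged={none}
After op 10 (modify e.txt): modified={a.txt, b.txt, c.txt, e.txt, f.txt, g.txt} staged={none}
After op 11 (modify h.txt): modified={a.txt, b.txt, c.txt, e.txt, f.txt, g.txt, h.txt} staged={none}
After op 12 (git add a.txt): modified={b.txt, c.txt, e.txt, f.txt, g.txt, h.txt} staged={a.txt}
After op 13 (git reset c.txt): modified={b.txt, c.txt, e.txt, f.txt, g.txt, h.txt} staged={a.txt}
After op 14 (modify d.txt): modified={b.txt, c.txt, d.txt, e.txt, f.txt, g.txt, h.txt} staged={a.txt}
After op 15 (git reset a.txt): modified={a.txt, b.txt, c.txt, d.txt, e.txt, f.txt, g.txt, h.txt} staged={none}
After op 16 (git commit): modified={a.txt, b.txt, c.txt, d.txt, e.txt, f.txt, g.txt, h.txt} staged={none}
After op 17 (git add b.txt): modified={a.txt, c.txt, d.txt, e.txt, f.txt, g.txt, h.txt} staged={b.txt}
After op 18 (modify b.txt): modified={a.txt, b.txt, c.txt, d.txt, e.txt, f.txt, g.txt, h.txt} staged={b.txt}
After op 19 (git add g.txt): modified={a.txt, b.txt, c.txt, d.txt, e.txt, f.txt, h.txt} staged={b.txt, g.txt}
After op 20 (git reset g.txt): modified={a.txt, b.txt, c.txt, d.txt, e.txt, f.txt, g.txt, h.txt} staged={b.txt}

Answer: b.txt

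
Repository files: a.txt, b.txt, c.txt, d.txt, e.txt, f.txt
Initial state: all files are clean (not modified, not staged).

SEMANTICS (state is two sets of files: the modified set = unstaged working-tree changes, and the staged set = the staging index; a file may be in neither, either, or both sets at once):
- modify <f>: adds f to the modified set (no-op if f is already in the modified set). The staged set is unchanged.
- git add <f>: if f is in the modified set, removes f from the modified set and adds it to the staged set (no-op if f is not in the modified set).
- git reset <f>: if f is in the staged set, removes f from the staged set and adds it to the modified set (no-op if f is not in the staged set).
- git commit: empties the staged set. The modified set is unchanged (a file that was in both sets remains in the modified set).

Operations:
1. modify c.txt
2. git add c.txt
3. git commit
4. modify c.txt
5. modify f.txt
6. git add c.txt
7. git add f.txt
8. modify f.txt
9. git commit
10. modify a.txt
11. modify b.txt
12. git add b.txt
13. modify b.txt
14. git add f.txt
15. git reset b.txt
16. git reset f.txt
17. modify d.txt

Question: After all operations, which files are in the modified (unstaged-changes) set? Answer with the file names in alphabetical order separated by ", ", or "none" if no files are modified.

Answer: a.txt, b.txt, d.txt, f.txt

Derivation:
After op 1 (modify c.txt): modified={c.txt} staged={none}
After op 2 (git add c.txt): modified={none} staged={c.txt}
After op 3 (git commit): modified={none} staged={none}
After op 4 (modify c.txt): modified={c.txt} staged={none}
After op 5 (modify f.txt): modified={c.txt, f.txt} staged={none}
After op 6 (git add c.txt): modified={f.txt} staged={c.txt}
After op 7 (git add f.txt): modified={none} staged={c.txt, f.txt}
After op 8 (modify f.txt): modified={f.txt} staged={c.txt, f.txt}
After op 9 (git commit): modified={f.txt} staged={none}
After op 10 (modify a.txt): modified={a.txt, f.txt} staged={none}
After op 11 (modify b.txt): modified={a.txt, b.txt, f.txt} staged={none}
After op 12 (git add b.txt): modified={a.txt, f.txt} staged={b.txt}
After op 13 (modify b.txt): modified={a.txt, b.txt, f.txt} staged={b.txt}
After op 14 (git add f.txt): modified={a.txt, b.txt} staged={b.txt, f.txt}
After op 15 (git reset b.txt): modified={a.txt, b.txt} staged={f.txt}
After op 16 (git reset f.txt): modified={a.txt, b.txt, f.txt} staged={none}
After op 17 (modify d.txt): modified={a.txt, b.txt, d.txt, f.txt} staged={none}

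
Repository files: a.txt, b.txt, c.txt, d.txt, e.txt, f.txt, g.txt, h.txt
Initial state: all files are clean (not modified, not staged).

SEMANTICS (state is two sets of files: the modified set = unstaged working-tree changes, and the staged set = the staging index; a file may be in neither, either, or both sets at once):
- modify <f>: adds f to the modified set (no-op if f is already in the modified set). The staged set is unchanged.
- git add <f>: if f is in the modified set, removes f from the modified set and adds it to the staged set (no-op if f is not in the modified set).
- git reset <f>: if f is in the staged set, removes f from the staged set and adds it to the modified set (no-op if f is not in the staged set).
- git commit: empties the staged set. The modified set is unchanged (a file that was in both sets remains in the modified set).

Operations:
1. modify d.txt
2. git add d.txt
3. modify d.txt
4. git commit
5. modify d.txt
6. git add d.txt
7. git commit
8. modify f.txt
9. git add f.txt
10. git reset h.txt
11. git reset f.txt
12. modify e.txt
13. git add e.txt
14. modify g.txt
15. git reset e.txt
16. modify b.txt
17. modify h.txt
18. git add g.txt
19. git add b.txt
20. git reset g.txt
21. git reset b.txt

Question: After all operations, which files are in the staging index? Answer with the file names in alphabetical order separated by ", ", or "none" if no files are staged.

After op 1 (modify d.txt): modified={d.txt} staged={none}
After op 2 (git add d.txt): modified={none} staged={d.txt}
After op 3 (modify d.txt): modified={d.txt} staged={d.txt}
After op 4 (git commit): modified={d.txt} staged={none}
After op 5 (modify d.txt): modified={d.txt} staged={none}
After op 6 (git add d.txt): modified={none} staged={d.txt}
After op 7 (git commit): modified={none} staged={none}
After op 8 (modify f.txt): modified={f.txt} staged={none}
After op 9 (git add f.txt): modified={none} staged={f.txt}
After op 10 (git reset h.txt): modified={none} staged={f.txt}
After op 11 (git reset f.txt): modified={f.txt} staged={none}
After op 12 (modify e.txt): modified={e.txt, f.txt} staged={none}
After op 13 (git add e.txt): modified={f.txt} staged={e.txt}
After op 14 (modify g.txt): modified={f.txt, g.txt} staged={e.txt}
After op 15 (git reset e.txt): modified={e.txt, f.txt, g.txt} staged={none}
After op 16 (modify b.txt): modified={b.txt, e.txt, f.txt, g.txt} staged={none}
After op 17 (modify h.txt): modified={b.txt, e.txt, f.txt, g.txt, h.txt} staged={none}
After op 18 (git add g.txt): modified={b.txt, e.txt, f.txt, h.txt} staged={g.txt}
After op 19 (git add b.txt): modified={e.txt, f.txt, h.txt} staged={b.txt, g.txt}
After op 20 (git reset g.txt): modified={e.txt, f.txt, g.txt, h.txt} staged={b.txt}
After op 21 (git reset b.txt): modified={b.txt, e.txt, f.txt, g.txt, h.txt} staged={none}

Answer: none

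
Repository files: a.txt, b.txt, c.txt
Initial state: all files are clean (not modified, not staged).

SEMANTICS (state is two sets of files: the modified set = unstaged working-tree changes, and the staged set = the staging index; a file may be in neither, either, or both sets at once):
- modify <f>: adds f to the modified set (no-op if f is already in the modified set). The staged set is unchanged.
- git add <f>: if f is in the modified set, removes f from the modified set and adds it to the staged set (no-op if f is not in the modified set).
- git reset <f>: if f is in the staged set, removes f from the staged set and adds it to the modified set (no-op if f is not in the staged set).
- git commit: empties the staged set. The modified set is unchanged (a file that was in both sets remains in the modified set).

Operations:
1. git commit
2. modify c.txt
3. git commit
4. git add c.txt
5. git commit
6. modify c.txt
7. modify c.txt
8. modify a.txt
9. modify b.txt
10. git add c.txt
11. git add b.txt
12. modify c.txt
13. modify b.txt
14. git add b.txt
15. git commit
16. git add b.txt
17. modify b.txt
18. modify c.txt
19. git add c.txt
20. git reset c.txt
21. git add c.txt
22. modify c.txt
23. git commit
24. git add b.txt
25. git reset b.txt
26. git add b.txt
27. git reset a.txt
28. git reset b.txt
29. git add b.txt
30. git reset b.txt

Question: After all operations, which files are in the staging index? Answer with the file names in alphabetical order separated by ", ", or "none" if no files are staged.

After op 1 (git commit): modified={none} staged={none}
After op 2 (modify c.txt): modified={c.txt} staged={none}
After op 3 (git commit): modified={c.txt} staged={none}
After op 4 (git add c.txt): modified={none} staged={c.txt}
After op 5 (git commit): modified={none} staged={none}
After op 6 (modify c.txt): modified={c.txt} staged={none}
After op 7 (modify c.txt): modified={c.txt} staged={none}
After op 8 (modify a.txt): modified={a.txt, c.txt} staged={none}
After op 9 (modify b.txt): modified={a.txt, b.txt, c.txt} staged={none}
After op 10 (git add c.txt): modified={a.txt, b.txt} staged={c.txt}
After op 11 (git add b.txt): modified={a.txt} staged={b.txt, c.txt}
After op 12 (modify c.txt): modified={a.txt, c.txt} staged={b.txt, c.txt}
After op 13 (modify b.txt): modified={a.txt, b.txt, c.txt} staged={b.txt, c.txt}
After op 14 (git add b.txt): modified={a.txt, c.txt} staged={b.txt, c.txt}
After op 15 (git commit): modified={a.txt, c.txt} staged={none}
After op 16 (git add b.txt): modified={a.txt, c.txt} staged={none}
After op 17 (modify b.txt): modified={a.txt, b.txt, c.txt} staged={none}
After op 18 (modify c.txt): modified={a.txt, b.txt, c.txt} staged={none}
After op 19 (git add c.txt): modified={a.txt, b.txt} staged={c.txt}
After op 20 (git reset c.txt): modified={a.txt, b.txt, c.txt} staged={none}
After op 21 (git add c.txt): modified={a.txt, b.txt} staged={c.txt}
After op 22 (modify c.txt): modified={a.txt, b.txt, c.txt} staged={c.txt}
After op 23 (git commit): modified={a.txt, b.txt, c.txt} staged={none}
After op 24 (git add b.txt): modified={a.txt, c.txt} staged={b.txt}
After op 25 (git reset b.txt): modified={a.txt, b.txt, c.txt} staged={none}
After op 26 (git add b.txt): modified={a.txt, c.txt} staged={b.txt}
After op 27 (git reset a.txt): modified={a.txt, c.txt} staged={b.txt}
After op 28 (git reset b.txt): modified={a.txt, b.txt, c.txt} staged={none}
After op 29 (git add b.txt): modified={a.txt, c.txt} staged={b.txt}
After op 30 (git reset b.txt): modified={a.txt, b.txt, c.txt} staged={none}

Answer: none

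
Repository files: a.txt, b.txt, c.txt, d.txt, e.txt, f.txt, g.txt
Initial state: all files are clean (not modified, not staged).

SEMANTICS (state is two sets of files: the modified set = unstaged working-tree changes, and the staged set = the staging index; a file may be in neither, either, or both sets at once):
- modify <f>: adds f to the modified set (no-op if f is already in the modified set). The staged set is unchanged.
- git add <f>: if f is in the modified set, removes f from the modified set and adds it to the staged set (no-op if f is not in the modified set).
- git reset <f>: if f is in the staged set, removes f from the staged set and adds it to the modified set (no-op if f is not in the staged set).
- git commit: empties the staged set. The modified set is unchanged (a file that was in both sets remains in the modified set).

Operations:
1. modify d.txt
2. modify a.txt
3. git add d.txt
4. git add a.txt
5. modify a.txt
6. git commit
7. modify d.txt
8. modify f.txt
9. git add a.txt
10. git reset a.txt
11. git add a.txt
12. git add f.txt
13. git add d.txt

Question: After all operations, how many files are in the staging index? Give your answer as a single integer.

After op 1 (modify d.txt): modified={d.txt} staged={none}
After op 2 (modify a.txt): modified={a.txt, d.txt} staged={none}
After op 3 (git add d.txt): modified={a.txt} staged={d.txt}
After op 4 (git add a.txt): modified={none} staged={a.txt, d.txt}
After op 5 (modify a.txt): modified={a.txt} staged={a.txt, d.txt}
After op 6 (git commit): modified={a.txt} staged={none}
After op 7 (modify d.txt): modified={a.txt, d.txt} staged={none}
After op 8 (modify f.txt): modified={a.txt, d.txt, f.txt} staged={none}
After op 9 (git add a.txt): modified={d.txt, f.txt} staged={a.txt}
After op 10 (git reset a.txt): modified={a.txt, d.txt, f.txt} staged={none}
After op 11 (git add a.txt): modified={d.txt, f.txt} staged={a.txt}
After op 12 (git add f.txt): modified={d.txt} staged={a.txt, f.txt}
After op 13 (git add d.txt): modified={none} staged={a.txt, d.txt, f.txt}
Final staged set: {a.txt, d.txt, f.txt} -> count=3

Answer: 3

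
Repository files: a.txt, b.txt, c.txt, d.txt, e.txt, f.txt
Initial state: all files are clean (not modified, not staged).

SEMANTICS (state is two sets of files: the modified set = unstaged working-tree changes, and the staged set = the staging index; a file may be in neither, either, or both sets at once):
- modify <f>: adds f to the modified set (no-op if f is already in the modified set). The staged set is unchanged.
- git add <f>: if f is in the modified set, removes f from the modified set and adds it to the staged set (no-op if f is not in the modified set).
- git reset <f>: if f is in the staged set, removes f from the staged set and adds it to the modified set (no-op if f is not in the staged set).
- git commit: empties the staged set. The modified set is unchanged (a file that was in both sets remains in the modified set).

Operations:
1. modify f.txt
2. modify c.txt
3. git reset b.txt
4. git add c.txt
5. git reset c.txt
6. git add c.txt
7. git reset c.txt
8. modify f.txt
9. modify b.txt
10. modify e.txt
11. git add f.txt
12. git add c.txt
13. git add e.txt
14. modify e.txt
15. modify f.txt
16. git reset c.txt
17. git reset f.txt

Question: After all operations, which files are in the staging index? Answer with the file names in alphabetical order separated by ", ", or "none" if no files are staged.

After op 1 (modify f.txt): modified={f.txt} staged={none}
After op 2 (modify c.txt): modified={c.txt, f.txt} staged={none}
After op 3 (git reset b.txt): modified={c.txt, f.txt} staged={none}
After op 4 (git add c.txt): modified={f.txt} staged={c.txt}
After op 5 (git reset c.txt): modified={c.txt, f.txt} staged={none}
After op 6 (git add c.txt): modified={f.txt} staged={c.txt}
After op 7 (git reset c.txt): modified={c.txt, f.txt} staged={none}
After op 8 (modify f.txt): modified={c.txt, f.txt} staged={none}
After op 9 (modify b.txt): modified={b.txt, c.txt, f.txt} staged={none}
After op 10 (modify e.txt): modified={b.txt, c.txt, e.txt, f.txt} staged={none}
After op 11 (git add f.txt): modified={b.txt, c.txt, e.txt} staged={f.txt}
After op 12 (git add c.txt): modified={b.txt, e.txt} staged={c.txt, f.txt}
After op 13 (git add e.txt): modified={b.txt} staged={c.txt, e.txt, f.txt}
After op 14 (modify e.txt): modified={b.txt, e.txt} staged={c.txt, e.txt, f.txt}
After op 15 (modify f.txt): modified={b.txt, e.txt, f.txt} staged={c.txt, e.txt, f.txt}
After op 16 (git reset c.txt): modified={b.txt, c.txt, e.txt, f.txt} staged={e.txt, f.txt}
After op 17 (git reset f.txt): modified={b.txt, c.txt, e.txt, f.txt} staged={e.txt}

Answer: e.txt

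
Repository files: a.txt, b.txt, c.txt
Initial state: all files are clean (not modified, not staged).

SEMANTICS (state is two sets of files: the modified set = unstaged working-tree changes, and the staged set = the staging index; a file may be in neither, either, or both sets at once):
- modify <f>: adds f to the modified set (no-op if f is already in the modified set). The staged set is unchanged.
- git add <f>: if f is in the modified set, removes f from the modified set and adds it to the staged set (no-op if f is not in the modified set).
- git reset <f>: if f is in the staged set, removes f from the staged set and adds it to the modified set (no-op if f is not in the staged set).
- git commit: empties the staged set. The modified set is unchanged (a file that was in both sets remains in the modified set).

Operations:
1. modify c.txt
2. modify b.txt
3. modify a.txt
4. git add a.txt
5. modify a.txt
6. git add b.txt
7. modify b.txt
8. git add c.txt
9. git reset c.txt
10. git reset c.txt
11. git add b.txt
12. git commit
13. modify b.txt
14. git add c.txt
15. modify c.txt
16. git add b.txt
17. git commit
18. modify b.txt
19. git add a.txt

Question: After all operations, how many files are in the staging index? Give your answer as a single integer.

After op 1 (modify c.txt): modified={c.txt} staged={none}
After op 2 (modify b.txt): modified={b.txt, c.txt} staged={none}
After op 3 (modify a.txt): modified={a.txt, b.txt, c.txt} staged={none}
After op 4 (git add a.txt): modified={b.txt, c.txt} staged={a.txt}
After op 5 (modify a.txt): modified={a.txt, b.txt, c.txt} staged={a.txt}
After op 6 (git add b.txt): modified={a.txt, c.txt} staged={a.txt, b.txt}
After op 7 (modify b.txt): modified={a.txt, b.txt, c.txt} staged={a.txt, b.txt}
After op 8 (git add c.txt): modified={a.txt, b.txt} staged={a.txt, b.txt, c.txt}
After op 9 (git reset c.txt): modified={a.txt, b.txt, c.txt} staged={a.txt, b.txt}
After op 10 (git reset c.txt): modified={a.txt, b.txt, c.txt} staged={a.txt, b.txt}
After op 11 (git add b.txt): modified={a.txt, c.txt} staged={a.txt, b.txt}
After op 12 (git commit): modified={a.txt, c.txt} staged={none}
After op 13 (modify b.txt): modified={a.txt, b.txt, c.txt} staged={none}
After op 14 (git add c.txt): modified={a.txt, b.txt} staged={c.txt}
After op 15 (modify c.txt): modified={a.txt, b.txt, c.txt} staged={c.txt}
After op 16 (git add b.txt): modified={a.txt, c.txt} staged={b.txt, c.txt}
After op 17 (git commit): modified={a.txt, c.txt} staged={none}
After op 18 (modify b.txt): modified={a.txt, b.txt, c.txt} staged={none}
After op 19 (git add a.txt): modified={b.txt, c.txt} staged={a.txt}
Final staged set: {a.txt} -> count=1

Answer: 1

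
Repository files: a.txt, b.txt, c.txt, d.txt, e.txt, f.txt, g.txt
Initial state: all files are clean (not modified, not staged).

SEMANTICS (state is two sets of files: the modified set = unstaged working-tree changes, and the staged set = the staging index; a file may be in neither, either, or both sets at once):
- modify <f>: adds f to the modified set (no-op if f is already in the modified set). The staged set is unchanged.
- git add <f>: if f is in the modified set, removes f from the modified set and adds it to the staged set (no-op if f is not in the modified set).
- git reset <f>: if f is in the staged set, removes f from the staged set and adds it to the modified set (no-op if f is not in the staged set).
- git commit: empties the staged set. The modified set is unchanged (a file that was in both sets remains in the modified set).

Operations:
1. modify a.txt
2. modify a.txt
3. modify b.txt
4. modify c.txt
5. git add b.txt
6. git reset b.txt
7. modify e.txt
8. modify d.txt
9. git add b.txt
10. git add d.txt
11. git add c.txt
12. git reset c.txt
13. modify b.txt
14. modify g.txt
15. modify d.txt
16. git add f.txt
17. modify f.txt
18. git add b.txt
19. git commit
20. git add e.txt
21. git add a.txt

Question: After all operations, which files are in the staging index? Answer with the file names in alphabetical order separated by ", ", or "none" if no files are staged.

Answer: a.txt, e.txt

Derivation:
After op 1 (modify a.txt): modified={a.txt} staged={none}
After op 2 (modify a.txt): modified={a.txt} staged={none}
After op 3 (modify b.txt): modified={a.txt, b.txt} staged={none}
After op 4 (modify c.txt): modified={a.txt, b.txt, c.txt} staged={none}
After op 5 (git add b.txt): modified={a.txt, c.txt} staged={b.txt}
After op 6 (git reset b.txt): modified={a.txt, b.txt, c.txt} staged={none}
After op 7 (modify e.txt): modified={a.txt, b.txt, c.txt, e.txt} staged={none}
After op 8 (modify d.txt): modified={a.txt, b.txt, c.txt, d.txt, e.txt} staged={none}
After op 9 (git add b.txt): modified={a.txt, c.txt, d.txt, e.txt} staged={b.txt}
After op 10 (git add d.txt): modified={a.txt, c.txt, e.txt} staged={b.txt, d.txt}
After op 11 (git add c.txt): modified={a.txt, e.txt} staged={b.txt, c.txt, d.txt}
After op 12 (git reset c.txt): modified={a.txt, c.txt, e.txt} staged={b.txt, d.txt}
After op 13 (modify b.txt): modified={a.txt, b.txt, c.txt, e.txt} staged={b.txt, d.txt}
After op 14 (modify g.txt): modified={a.txt, b.txt, c.txt, e.txt, g.txt} staged={b.txt, d.txt}
After op 15 (modify d.txt): modified={a.txt, b.txt, c.txt, d.txt, e.txt, g.txt} staged={b.txt, d.txt}
After op 16 (git add f.txt): modified={a.txt, b.txt, c.txt, d.txt, e.txt, g.txt} staged={b.txt, d.txt}
After op 17 (modify f.txt): modified={a.txt, b.txt, c.txt, d.txt, e.txt, f.txt, g.txt} staged={b.txt, d.txt}
After op 18 (git add b.txt): modified={a.txt, c.txt, d.txt, e.txt, f.txt, g.txt} staged={b.txt, d.txt}
After op 19 (git commit): modified={a.txt, c.txt, d.txt, e.txt, f.txt, g.txt} staged={none}
After op 20 (git add e.txt): modified={a.txt, c.txt, d.txt, f.txt, g.txt} staged={e.txt}
After op 21 (git add a.txt): modified={c.txt, d.txt, f.txt, g.txt} staged={a.txt, e.txt}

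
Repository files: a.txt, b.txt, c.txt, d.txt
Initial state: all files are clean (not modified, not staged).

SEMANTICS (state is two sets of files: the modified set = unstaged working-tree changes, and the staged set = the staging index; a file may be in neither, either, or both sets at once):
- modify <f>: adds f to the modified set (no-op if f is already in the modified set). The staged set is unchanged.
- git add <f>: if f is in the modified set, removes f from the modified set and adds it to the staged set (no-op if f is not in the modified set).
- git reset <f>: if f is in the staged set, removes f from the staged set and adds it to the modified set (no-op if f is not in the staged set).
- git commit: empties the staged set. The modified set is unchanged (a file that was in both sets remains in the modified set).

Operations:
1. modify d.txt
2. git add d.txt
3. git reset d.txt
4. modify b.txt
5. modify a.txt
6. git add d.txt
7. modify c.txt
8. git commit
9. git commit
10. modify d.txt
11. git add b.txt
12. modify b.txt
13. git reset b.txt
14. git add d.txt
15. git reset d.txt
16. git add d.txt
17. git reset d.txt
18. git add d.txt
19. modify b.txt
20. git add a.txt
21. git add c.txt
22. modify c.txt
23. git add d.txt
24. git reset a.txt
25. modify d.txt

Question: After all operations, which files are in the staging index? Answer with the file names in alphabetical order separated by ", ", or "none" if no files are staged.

After op 1 (modify d.txt): modified={d.txt} staged={none}
After op 2 (git add d.txt): modified={none} staged={d.txt}
After op 3 (git reset d.txt): modified={d.txt} staged={none}
After op 4 (modify b.txt): modified={b.txt, d.txt} staged={none}
After op 5 (modify a.txt): modified={a.txt, b.txt, d.txt} staged={none}
After op 6 (git add d.txt): modified={a.txt, b.txt} staged={d.txt}
After op 7 (modify c.txt): modified={a.txt, b.txt, c.txt} staged={d.txt}
After op 8 (git commit): modified={a.txt, b.txt, c.txt} staged={none}
After op 9 (git commit): modified={a.txt, b.txt, c.txt} staged={none}
After op 10 (modify d.txt): modified={a.txt, b.txt, c.txt, d.txt} staged={none}
After op 11 (git add b.txt): modified={a.txt, c.txt, d.txt} staged={b.txt}
After op 12 (modify b.txt): modified={a.txt, b.txt, c.txt, d.txt} staged={b.txt}
After op 13 (git reset b.txt): modified={a.txt, b.txt, c.txt, d.txt} staged={none}
After op 14 (git add d.txt): modified={a.txt, b.txt, c.txt} staged={d.txt}
After op 15 (git reset d.txt): modified={a.txt, b.txt, c.txt, d.txt} staged={none}
After op 16 (git add d.txt): modified={a.txt, b.txt, c.txt} staged={d.txt}
After op 17 (git reset d.txt): modified={a.txt, b.txt, c.txt, d.txt} staged={none}
After op 18 (git add d.txt): modified={a.txt, b.txt, c.txt} staged={d.txt}
After op 19 (modify b.txt): modified={a.txt, b.txt, c.txt} staged={d.txt}
After op 20 (git add a.txt): modified={b.txt, c.txt} staged={a.txt, d.txt}
After op 21 (git add c.txt): modified={b.txt} staged={a.txt, c.txt, d.txt}
After op 22 (modify c.txt): modified={b.txt, c.txt} staged={a.txt, c.txt, d.txt}
After op 23 (git add d.txt): modified={b.txt, c.txt} staged={a.txt, c.txt, d.txt}
After op 24 (git reset a.txt): modified={a.txt, b.txt, c.txt} staged={c.txt, d.txt}
After op 25 (modify d.txt): modified={a.txt, b.txt, c.txt, d.txt} staged={c.txt, d.txt}

Answer: c.txt, d.txt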